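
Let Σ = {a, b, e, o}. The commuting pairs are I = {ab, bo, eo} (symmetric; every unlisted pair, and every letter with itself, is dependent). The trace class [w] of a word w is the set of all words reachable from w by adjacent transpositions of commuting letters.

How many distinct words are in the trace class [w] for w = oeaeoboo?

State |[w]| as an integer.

20

piece 0:o — minimal
piece 1:e — minimal
piece 2:a rests on {0:o, 1:e}
piece 3:e rests on {2:a}
piece 4:o rests on {2:a}
piece 5:b rests on {3:e}
piece 6:o rests on {4:o}
piece 7:o rests on {6:o}
minimal pieces: {0:o, 1:e}
ways to finish when only these pieces remain (= sum over removing one remaining piece with nothing left below it):
  1 left: {5}→1  {7}→1
  2 left: {3,5}→1  {5,7}→2  {6,7}→1
  3 left: {3,5,7}→3  {4,6,7}→1  {5,6,7}→3
  4 left: {3,5,6,7}→6  {4,5,6,7}→4
  5 left: {3,4,5,6,7}→10
  6 left: {2,3,4,5,6,7}→10
  placing 0:o first → 10 extensions
  placing 1:e first → 10 extensions
total linear extensions = 20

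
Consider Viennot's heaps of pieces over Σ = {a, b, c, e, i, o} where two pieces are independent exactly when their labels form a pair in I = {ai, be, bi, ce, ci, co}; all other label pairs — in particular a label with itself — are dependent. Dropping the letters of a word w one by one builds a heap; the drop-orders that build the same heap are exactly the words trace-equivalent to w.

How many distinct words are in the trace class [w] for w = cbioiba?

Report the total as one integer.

9

piece 0:c — minimal
piece 1:b rests on {0:c}
piece 2:i — minimal
piece 3:o rests on {1:b, 2:i}
piece 4:i rests on {3:o}
piece 5:b rests on {3:o}
piece 6:a rests on {5:b}
minimal pieces: {0:c, 2:i}
ways to finish when only these pieces remain (= sum over removing one remaining piece with nothing left below it):
  1 left: {4}→1  {6}→1
  2 left: {4,6}→2  {5,6}→1
  3 left: {4,5,6}→3
  4 left: {3,4,5,6}→3
  5 left: {1,3,4,5,6}→3  {2,3,4,5,6}→3
  placing 0:c first → 6 extensions
  placing 2:i first → 3 extensions
total linear extensions = 9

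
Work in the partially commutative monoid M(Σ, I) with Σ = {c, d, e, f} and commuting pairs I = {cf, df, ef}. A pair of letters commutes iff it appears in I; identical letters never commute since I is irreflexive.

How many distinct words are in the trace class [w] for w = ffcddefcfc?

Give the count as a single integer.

0(f) covers ∅
1(f) covers 0:f
2(c) covers ∅
3(d) covers 2:c
4(d) covers 3:d
5(e) covers 4:d
6(f) covers 1:f
7(c) covers 5:e
8(f) covers 6:f
9(c) covers 7:c
floor of heap: 0:f, 2:c
completions by unplaced set U, small U first (add the entries for U minus each lowest piece of U):
  |U|=1: {8}:1  {9}:1
  |U|=2: {6,8}:1  {7,9}:1  {8,9}:2
  |U|=3: {1,6,8}:1  {5,7,9}:1  {6,8,9}:3  {7,8,9}:3
  |U|=4: {0,1,6,8}:1  {1,6,8,9}:4  {4,5,7,9}:1  {5,7,8,9}:4  {6,7,8,9}:6
  |U|=5: {0,1,6,8,9}:5  {1,6,7,8,9}:10  {3,4,5,7,9}:1  {4,5,7,8,9}:5  {5,6,7,8,9}:10
  |U|=6: {0,1,6,7,8,9}:15  {1,5,6,7,8,9}:20  {2,3,4,5,7,9}:1  {3,4,5,7,8,9}:6  {4,5,6,7,8,9}:15
  |U|=7: {0,1,5,6,7,8,9}:35  {1,4,5,6,7,8,9}:35  {2,3,4,5,7,8,9}:7  {3,4,5,6,7,8,9}:21
  |U|=8: {0,1,4,5,6,7,8,9}:70  {1,3,4,5,6,7,8,9}:56  {2,3,4,5,6,7,8,9}:28
  start at 0(f): 84
  start at 2(c): 126
sum over floor = 210

210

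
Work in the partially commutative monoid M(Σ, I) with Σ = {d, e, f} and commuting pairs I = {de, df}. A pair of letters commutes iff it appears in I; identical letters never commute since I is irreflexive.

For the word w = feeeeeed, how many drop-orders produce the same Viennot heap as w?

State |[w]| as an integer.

8

#0=f has no predecessor
#1=e depends on [0:f]
#2=e depends on [1:e]
#3=e depends on [2:e]
#4=e depends on [3:e]
#5=e depends on [4:e]
#6=e depends on [5:e]
#7=d has no predecessor
sources: [0:f, 7:d]
N(rest) = Σ N(rest − s) over sources s of rest; N(one piece) = 1:
  size 1 → [6]=1  [7]=1
  size 2 → [5,6]=1  [6,7]=2
  size 3 → [4,5,6]=1  [5,6,7]=3
  size 4 → [3,4,5,6]=1  [4,5,6,7]=4
  size 5 → [2,3,4,5,6]=1  [3,4,5,6,7]=5
  size 6 → [1,2,3,4,5,6]=1  [2,3,4,5,6,7]=6
  first=0(f) contributes 7
  first=7(d) contributes 1
|[w]| = 8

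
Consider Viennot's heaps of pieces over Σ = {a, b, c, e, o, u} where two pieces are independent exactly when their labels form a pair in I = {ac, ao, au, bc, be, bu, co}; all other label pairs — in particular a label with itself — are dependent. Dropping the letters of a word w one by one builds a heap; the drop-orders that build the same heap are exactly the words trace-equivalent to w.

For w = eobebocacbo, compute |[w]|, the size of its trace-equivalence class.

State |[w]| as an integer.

piece 0:e — minimal
piece 1:o rests on {0:e}
piece 2:b rests on {1:o}
piece 3:e rests on {1:o}
piece 4:b rests on {2:b}
piece 5:o rests on {3:e, 4:b}
piece 6:c rests on {3:e}
piece 7:a rests on {3:e, 4:b}
piece 8:c rests on {6:c}
piece 9:b rests on {5:o, 7:a}
piece 10:o rests on {9:b}
minimal pieces: {0:e}
ways to finish when only these pieces remain (= sum over removing one remaining piece with nothing left below it):
  1 left: {8}→1  {10}→1
  2 left: {6,8}→1  {8,10}→2  {9,10}→1
  3 left: {5,9,10}→1  {6,8,10}→3  {7,9,10}→1  {8,9,10}→3
  4 left: {5,7,9,10}→2  {5,8,9,10}→4  {6,8,9,10}→6  {7,8,9,10}→4
  5 left: {4,5,7,9,10}→2  {5,6,8,9,10}→10  {5,7,8,9,10}→10  {6,7,8,9,10}→10
  6 left: {2,4,5,7,9,10}→2  {4,5,7,8,9,10}→12  {5,6,7,8,9,10}→30
  7 left: {2,4,5,7,8,9,10}→14  {3,5,6,7,8,9,10}→30  {4,5,6,7,8,9,10}→42
  8 left: {2,4,5,6,7,8,9,10}→56  {3,4,5,6,7,8,9,10}→72
  9 left: {2,3,4,5,6,7,8,9,10}→128
  placing 0:e first → 128 extensions

128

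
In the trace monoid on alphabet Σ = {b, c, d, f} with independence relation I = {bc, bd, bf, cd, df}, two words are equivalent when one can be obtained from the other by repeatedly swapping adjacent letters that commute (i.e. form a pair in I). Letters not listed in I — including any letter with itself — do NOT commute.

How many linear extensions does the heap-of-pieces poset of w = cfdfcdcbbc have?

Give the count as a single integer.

piece 0:c — minimal
piece 1:f rests on {0:c}
piece 2:d — minimal
piece 3:f rests on {1:f}
piece 4:c rests on {3:f}
piece 5:d rests on {2:d}
piece 6:c rests on {4:c}
piece 7:b — minimal
piece 8:b rests on {7:b}
piece 9:c rests on {6:c}
minimal pieces: {0:c, 2:d, 7:b}
ways to finish when only these pieces remain (= sum over removing one remaining piece with nothing left below it):
  1 left: {5}→1  {8}→1  {9}→1
  2 left: {2,5}→1  {5,8}→2  {5,9}→2  {6,9}→1  {7,8}→1  {8,9}→2
  3 left: {2,5,8}→3  {2,5,9}→3  {4,6,9}→1  {5,6,9}→3  {5,7,8}→3  {5,8,9}→6  {6,8,9}→3  {7,8,9}→3
  4 left: {2,5,6,9}→6  {2,5,7,8}→6  {2,5,8,9}→12  {3,4,6,9}→1  {4,5,6,9}→4  {4,6,8,9}→4  {5,6,8,9}→12  {5,7,8,9}→12  {6,7,8,9}→6
  5 left: {1,3,4,6,9}→1  {2,4,5,6,9}→10  {2,5,6,8,9}→30  {2,5,7,8,9}→30  {3,4,5,6,9}→5  {3,4,6,8,9}→5  {4,5,6,8,9}→20  {4,6,7,8,9}→10  {5,6,7,8,9}→30
  6 left: {0,1,3,4,6,9}→1  {1,3,4,5,6,9}→6  {1,3,4,6,8,9}→6  {2,3,4,5,6,9}→15  {2,4,5,6,8,9}→60  {2,5,6,7,8,9}→90  {3,4,5,6,8,9}→30  {3,4,6,7,8,9}→15  {4,5,6,7,8,9}→60
  7 left: {0,1,3,4,5,6,9}→7  {0,1,3,4,6,8,9}→7  {1,2,3,4,5,6,9}→21  {1,3,4,5,6,8,9}→42  {1,3,4,6,7,8,9}→21  {2,3,4,5,6,8,9}→105  {2,4,5,6,7,8,9}→210  {3,4,5,6,7,8,9}→105
  8 left: {0,1,2,3,4,5,6,9}→28  {0,1,3,4,5,6,8,9}→56  {0,1,3,4,6,7,8,9}→28  {1,2,3,4,5,6,8,9}→168  {1,3,4,5,6,7,8,9}→168  {2,3,4,5,6,7,8,9}→420
  placing 0:c first → 756 extensions
  placing 2:d first → 252 extensions
  placing 7:b first → 252 extensions
total linear extensions = 1260

1260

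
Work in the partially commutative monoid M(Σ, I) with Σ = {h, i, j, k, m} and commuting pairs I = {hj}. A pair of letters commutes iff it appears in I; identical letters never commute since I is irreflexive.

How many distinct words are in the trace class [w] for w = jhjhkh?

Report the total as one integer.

6

0(j) covers ∅
1(h) covers ∅
2(j) covers 0:j
3(h) covers 1:h
4(k) covers 2:j, 3:h
5(h) covers 4:k
floor of heap: 0:j, 1:h
completions by unplaced set U, small U first (add the entries for U minus each lowest piece of U):
  |U|=1: {5}:1
  |U|=2: {4,5}:1
  |U|=3: {2,4,5}:1  {3,4,5}:1
  |U|=4: {0,2,4,5}:1  {1,3,4,5}:1  {2,3,4,5}:2
  start at 0(j): 3
  start at 1(h): 3
sum over floor = 6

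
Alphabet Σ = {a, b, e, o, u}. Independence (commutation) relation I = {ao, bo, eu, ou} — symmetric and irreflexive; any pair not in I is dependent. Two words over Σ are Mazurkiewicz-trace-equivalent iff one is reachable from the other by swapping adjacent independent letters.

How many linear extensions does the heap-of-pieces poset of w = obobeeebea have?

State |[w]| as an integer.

piece 0:o — minimal
piece 1:b — minimal
piece 2:o rests on {0:o}
piece 3:b rests on {1:b}
piece 4:e rests on {2:o, 3:b}
piece 5:e rests on {4:e}
piece 6:e rests on {5:e}
piece 7:b rests on {6:e}
piece 8:e rests on {7:b}
piece 9:a rests on {8:e}
minimal pieces: {0:o, 1:b}
ways to finish when only these pieces remain (= sum over removing one remaining piece with nothing left below it):
  1 left: {9}→1
  2 left: {8,9}→1
  3 left: {7,8,9}→1
  4 left: {6,7,8,9}→1
  5 left: {5,6,7,8,9}→1
  6 left: {4,5,6,7,8,9}→1
  7 left: {2,4,5,6,7,8,9}→1  {3,4,5,6,7,8,9}→1
  8 left: {0,2,4,5,6,7,8,9}→1  {1,3,4,5,6,7,8,9}→1  {2,3,4,5,6,7,8,9}→2
  placing 0:o first → 3 extensions
  placing 1:b first → 3 extensions
total linear extensions = 6

6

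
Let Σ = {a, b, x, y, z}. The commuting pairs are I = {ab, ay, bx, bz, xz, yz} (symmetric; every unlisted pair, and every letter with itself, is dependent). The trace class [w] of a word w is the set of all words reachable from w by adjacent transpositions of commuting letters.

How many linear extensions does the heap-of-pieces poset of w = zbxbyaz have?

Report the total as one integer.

65

#0=z has no predecessor
#1=b has no predecessor
#2=x has no predecessor
#3=b depends on [1:b]
#4=y depends on [2:x, 3:b]
#5=a depends on [0:z, 2:x]
#6=z depends on [5:a]
sources: [0:z, 1:b, 2:x]
N(rest) = Σ N(rest − s) over sources s of rest; N(one piece) = 1:
  size 1 → [4]=1  [6]=1
  size 2 → [3,4]=1  [4,6]=2  [5,6]=1
  size 3 → [0,5,6]=1  [1,3,4]=1  [3,4,6]=3  [4,5,6]=3
  size 4 → [0,4,5,6]=4  [1,3,4,6]=4  [2,4,5,6]=3  [3,4,5,6]=6
  size 5 → [0,2,4,5,6]=7  [0,3,4,5,6]=10  [1,3,4,5,6]=10  [2,3,4,5,6]=9
  first=0(z) contributes 19
  first=1(b) contributes 26
  first=2(x) contributes 20
|[w]| = 65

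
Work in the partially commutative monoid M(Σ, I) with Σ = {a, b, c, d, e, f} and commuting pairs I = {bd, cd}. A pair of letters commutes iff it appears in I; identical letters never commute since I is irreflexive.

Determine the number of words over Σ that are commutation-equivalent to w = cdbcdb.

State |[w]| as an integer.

piece 0:c — minimal
piece 1:d — minimal
piece 2:b rests on {0:c}
piece 3:c rests on {2:b}
piece 4:d rests on {1:d}
piece 5:b rests on {3:c}
minimal pieces: {0:c, 1:d}
ways to finish when only these pieces remain (= sum over removing one remaining piece with nothing left below it):
  1 left: {4}→1  {5}→1
  2 left: {1,4}→1  {3,5}→1  {4,5}→2
  3 left: {1,4,5}→3  {2,3,5}→1  {3,4,5}→3
  4 left: {0,2,3,5}→1  {1,3,4,5}→6  {2,3,4,5}→4
  placing 0:c first → 10 extensions
  placing 1:d first → 5 extensions
total linear extensions = 15

15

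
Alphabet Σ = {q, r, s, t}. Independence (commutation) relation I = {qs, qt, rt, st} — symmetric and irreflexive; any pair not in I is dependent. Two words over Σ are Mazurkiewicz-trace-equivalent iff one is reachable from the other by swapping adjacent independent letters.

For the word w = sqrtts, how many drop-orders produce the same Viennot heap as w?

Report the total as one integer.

#0=s has no predecessor
#1=q has no predecessor
#2=r depends on [0:s, 1:q]
#3=t has no predecessor
#4=t depends on [3:t]
#5=s depends on [2:r]
sources: [0:s, 1:q, 3:t]
N(rest) = Σ N(rest − s) over sources s of rest; N(one piece) = 1:
  size 1 → [4]=1  [5]=1
  size 2 → [2,5]=1  [3,4]=1  [4,5]=2
  size 3 → [0,2,5]=1  [1,2,5]=1  [2,4,5]=3  [3,4,5]=3
  size 4 → [0,1,2,5]=2  [0,2,4,5]=4  [1,2,4,5]=4  [2,3,4,5]=6
  first=0(s) contributes 10
  first=1(q) contributes 10
  first=3(t) contributes 10
|[w]| = 30

30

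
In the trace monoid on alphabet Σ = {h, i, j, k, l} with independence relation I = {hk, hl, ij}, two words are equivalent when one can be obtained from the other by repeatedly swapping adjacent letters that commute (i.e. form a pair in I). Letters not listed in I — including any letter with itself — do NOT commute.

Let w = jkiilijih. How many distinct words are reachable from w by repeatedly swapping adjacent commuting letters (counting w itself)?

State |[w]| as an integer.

drop 0:j onto floor
drop 1:k onto {0:j}
drop 2:i onto {1:k}
drop 3:i onto {2:i}
drop 4:l onto {3:i}
drop 5:i onto {4:l}
drop 6:j onto {4:l}
drop 7:i onto {5:i}
drop 8:h onto {6:j, 7:i}
ground layer = {0:j}
drop-orders for the pieces not yet dropped (sum over which currently-grounded one goes next):
  1 to go: {8} 1
  2 to go: {6,8} 1  {7,8} 1
  3 to go: {5,7,8} 1  {6,7,8} 2
  4 to go: {5,6,7,8} 3
  5 to go: {4,5,6,7,8} 3
  6 to go: {3,4,5,6,7,8} 3
  7 to go: {2,3,4,5,6,7,8} 3
  if 0:j drops first: 3 orders

3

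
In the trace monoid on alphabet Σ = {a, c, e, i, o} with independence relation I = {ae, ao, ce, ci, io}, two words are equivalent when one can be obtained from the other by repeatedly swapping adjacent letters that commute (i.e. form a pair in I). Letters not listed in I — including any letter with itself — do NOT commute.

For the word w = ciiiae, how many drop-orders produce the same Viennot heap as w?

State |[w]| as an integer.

9

drop 0:c onto floor
drop 1:i onto floor
drop 2:i onto {1:i}
drop 3:i onto {2:i}
drop 4:a onto {0:c, 3:i}
drop 5:e onto {3:i}
ground layer = {0:c, 1:i}
drop-orders for the pieces not yet dropped (sum over which currently-grounded one goes next):
  1 to go: {4} 1  {5} 1
  2 to go: {0,4} 1  {4,5} 2
  3 to go: {0,4,5} 3  {3,4,5} 2
  4 to go: {0,3,4,5} 5  {2,3,4,5} 2
  if 0:c drops first: 2 orders
  if 1:i drops first: 7 orders
heap linearizations: 9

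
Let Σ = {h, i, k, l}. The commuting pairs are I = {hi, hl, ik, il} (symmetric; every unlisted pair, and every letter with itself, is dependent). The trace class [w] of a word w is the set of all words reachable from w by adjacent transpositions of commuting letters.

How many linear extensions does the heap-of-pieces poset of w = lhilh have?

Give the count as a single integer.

piece 0:l — minimal
piece 1:h — minimal
piece 2:i — minimal
piece 3:l rests on {0:l}
piece 4:h rests on {1:h}
minimal pieces: {0:l, 1:h, 2:i}
ways to finish when only these pieces remain (= sum over removing one remaining piece with nothing left below it):
  1 left: {2}→1  {3}→1  {4}→1
  2 left: {0,3}→1  {1,4}→1  {2,3}→2  {2,4}→2  {3,4}→2
  3 left: {0,2,3}→3  {0,3,4}→3  {1,2,4}→3  {1,3,4}→3  {2,3,4}→6
  placing 0:l first → 12 extensions
  placing 1:h first → 12 extensions
  placing 2:i first → 6 extensions
total linear extensions = 30

30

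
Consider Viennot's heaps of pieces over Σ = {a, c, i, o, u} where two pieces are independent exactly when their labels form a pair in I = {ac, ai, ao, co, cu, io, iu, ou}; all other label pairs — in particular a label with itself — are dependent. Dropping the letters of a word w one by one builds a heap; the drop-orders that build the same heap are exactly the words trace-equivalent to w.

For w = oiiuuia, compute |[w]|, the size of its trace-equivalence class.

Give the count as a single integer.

0(o) covers ∅
1(i) covers ∅
2(i) covers 1:i
3(u) covers ∅
4(u) covers 3:u
5(i) covers 2:i
6(a) covers 4:u
floor of heap: 0:o, 1:i, 3:u
completions by unplaced set U, small U first (add the entries for U minus each lowest piece of U):
  |U|=1: {0}:1  {5}:1  {6}:1
  |U|=2: {0,5}:2  {0,6}:2  {2,5}:1  {4,6}:1  {5,6}:2
  |U|=3: {0,2,5}:3  {0,4,6}:3  {0,5,6}:6  {1,2,5}:1  {2,5,6}:3  {3,4,6}:1  {4,5,6}:3
  |U|=4: {0,1,2,5}:4  {0,2,5,6}:12  {0,3,4,6}:4  {0,4,5,6}:12  {1,2,5,6}:4  {2,4,5,6}:6  {3,4,5,6}:4
  |U|=5: {0,1,2,5,6}:20  {0,2,4,5,6}:30  {0,3,4,5,6}:20  {1,2,4,5,6}:10  {2,3,4,5,6}:10
  start at 0(o): 20
  start at 1(i): 60
  start at 3(u): 60
sum over floor = 140

140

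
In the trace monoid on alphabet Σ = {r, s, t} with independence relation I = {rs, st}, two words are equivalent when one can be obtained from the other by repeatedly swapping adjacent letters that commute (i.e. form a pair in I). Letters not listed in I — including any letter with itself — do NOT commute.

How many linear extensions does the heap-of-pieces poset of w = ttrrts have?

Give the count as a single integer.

#0=t has no predecessor
#1=t depends on [0:t]
#2=r depends on [1:t]
#3=r depends on [2:r]
#4=t depends on [3:r]
#5=s has no predecessor
sources: [0:t, 5:s]
N(rest) = Σ N(rest − s) over sources s of rest; N(one piece) = 1:
  size 1 → [4]=1  [5]=1
  size 2 → [3,4]=1  [4,5]=2
  size 3 → [2,3,4]=1  [3,4,5]=3
  size 4 → [1,2,3,4]=1  [2,3,4,5]=4
  first=0(t) contributes 5
  first=5(s) contributes 1
|[w]| = 6

6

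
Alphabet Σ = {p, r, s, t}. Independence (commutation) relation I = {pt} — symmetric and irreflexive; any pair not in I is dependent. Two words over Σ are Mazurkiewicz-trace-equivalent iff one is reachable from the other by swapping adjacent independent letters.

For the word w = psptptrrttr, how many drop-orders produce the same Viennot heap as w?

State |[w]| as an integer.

6

#0=p has no predecessor
#1=s depends on [0:p]
#2=p depends on [1:s]
#3=t depends on [1:s]
#4=p depends on [2:p]
#5=t depends on [3:t]
#6=r depends on [4:p, 5:t]
#7=r depends on [6:r]
#8=t depends on [7:r]
#9=t depends on [8:t]
#10=r depends on [9:t]
sources: [0:p]
N(rest) = Σ N(rest − s) over sources s of rest; N(one piece) = 1:
  size 1 → [10]=1
  size 2 → [9,10]=1
  size 3 → [8,9,10]=1
  size 4 → [7,8,9,10]=1
  size 5 → [6,7,8,9,10]=1
  size 6 → [4,6,7,8,9,10]=1  [5,6,7,8,9,10]=1
  size 7 → [2,4,6,7,8,9,10]=1  [3,5,6,7,8,9,10]=1  [4,5,6,7,8,9,10]=2
  size 8 → [2,4,5,6,7,8,9,10]=3  [3,4,5,6,7,8,9,10]=3
  size 9 → [2,3,4,5,6,7,8,9,10]=6
  first=0(p) contributes 6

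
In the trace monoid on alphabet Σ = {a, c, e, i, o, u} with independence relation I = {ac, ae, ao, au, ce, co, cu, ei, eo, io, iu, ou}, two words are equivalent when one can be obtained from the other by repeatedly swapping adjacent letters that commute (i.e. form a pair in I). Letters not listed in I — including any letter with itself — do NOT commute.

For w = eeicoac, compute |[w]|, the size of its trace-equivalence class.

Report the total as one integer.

315

piece 0:e — minimal
piece 1:e rests on {0:e}
piece 2:i — minimal
piece 3:c rests on {2:i}
piece 4:o — minimal
piece 5:a rests on {2:i}
piece 6:c rests on {3:c}
minimal pieces: {0:e, 2:i, 4:o}
ways to finish when only these pieces remain (= sum over removing one remaining piece with nothing left below it):
  1 left: {1}→1  {4}→1  {5}→1  {6}→1
  2 left: {0,1}→1  {1,4}→2  {1,5}→2  {1,6}→2  {3,6}→1  {4,5}→2  {4,6}→2  {5,6}→2
  3 left: {0,1,4}→3  {0,1,5}→3  {0,1,6}→3  {1,3,6}→3  {1,4,5}→6  {1,4,6}→6  {1,5,6}→6  {3,4,6}→3  {3,5,6}→3  {4,5,6}→6
  4 left: {0,1,3,6}→6  {0,1,4,5}→12  {0,1,4,6}→12  {0,1,5,6}→12  {1,3,4,6}→12  {1,3,5,6}→12  {1,4,5,6}→24  {2,3,5,6}→3  {3,4,5,6}→12
  5 left: {0,1,3,4,6}→30  {0,1,3,5,6}→30  {0,1,4,5,6}→60  {1,2,3,5,6}→15  {1,3,4,5,6}→60  {2,3,4,5,6}→15
  placing 0:e first → 90 extensions
  placing 2:i first → 180 extensions
  placing 4:o first → 45 extensions
total linear extensions = 315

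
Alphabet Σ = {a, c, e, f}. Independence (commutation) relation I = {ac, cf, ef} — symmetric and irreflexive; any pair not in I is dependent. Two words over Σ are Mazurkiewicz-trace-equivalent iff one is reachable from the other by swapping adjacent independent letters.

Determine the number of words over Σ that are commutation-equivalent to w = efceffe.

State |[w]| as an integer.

35

piece 0:e — minimal
piece 1:f — minimal
piece 2:c rests on {0:e}
piece 3:e rests on {2:c}
piece 4:f rests on {1:f}
piece 5:f rests on {4:f}
piece 6:e rests on {3:e}
minimal pieces: {0:e, 1:f}
ways to finish when only these pieces remain (= sum over removing one remaining piece with nothing left below it):
  1 left: {5}→1  {6}→1
  2 left: {3,6}→1  {4,5}→1  {5,6}→2
  3 left: {1,4,5}→1  {2,3,6}→1  {3,5,6}→3  {4,5,6}→3
  4 left: {0,2,3,6}→1  {1,4,5,6}→4  {2,3,5,6}→4  {3,4,5,6}→6
  5 left: {0,2,3,5,6}→5  {1,3,4,5,6}→10  {2,3,4,5,6}→10
  placing 0:e first → 20 extensions
  placing 1:f first → 15 extensions
total linear extensions = 35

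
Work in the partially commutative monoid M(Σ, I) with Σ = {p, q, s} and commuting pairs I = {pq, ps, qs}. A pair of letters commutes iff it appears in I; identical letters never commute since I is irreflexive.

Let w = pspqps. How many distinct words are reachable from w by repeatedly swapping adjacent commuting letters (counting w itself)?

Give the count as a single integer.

60

0(p) covers ∅
1(s) covers ∅
2(p) covers 0:p
3(q) covers ∅
4(p) covers 2:p
5(s) covers 1:s
floor of heap: 0:p, 1:s, 3:q
completions by unplaced set U, small U first (add the entries for U minus each lowest piece of U):
  |U|=1: {3}:1  {4}:1  {5}:1
  |U|=2: {1,5}:1  {2,4}:1  {3,4}:2  {3,5}:2  {4,5}:2
  |U|=3: {0,2,4}:1  {1,3,5}:3  {1,4,5}:3  {2,3,4}:3  {2,4,5}:3  {3,4,5}:6
  |U|=4: {0,2,3,4}:4  {0,2,4,5}:4  {1,2,4,5}:6  {1,3,4,5}:12  {2,3,4,5}:12
  start at 0(p): 30
  start at 1(s): 20
  start at 3(q): 10
sum over floor = 60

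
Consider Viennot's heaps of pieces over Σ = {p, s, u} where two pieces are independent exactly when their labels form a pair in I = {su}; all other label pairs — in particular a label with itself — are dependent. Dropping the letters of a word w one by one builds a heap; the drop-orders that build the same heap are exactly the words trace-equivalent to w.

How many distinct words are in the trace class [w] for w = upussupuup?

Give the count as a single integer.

6

#0=u has no predecessor
#1=p depends on [0:u]
#2=u depends on [1:p]
#3=s depends on [1:p]
#4=s depends on [3:s]
#5=u depends on [2:u]
#6=p depends on [4:s, 5:u]
#7=u depends on [6:p]
#8=u depends on [7:u]
#9=p depends on [8:u]
sources: [0:u]
N(rest) = Σ N(rest − s) over sources s of rest; N(one piece) = 1:
  size 1 → [9]=1
  size 2 → [8,9]=1
  size 3 → [7,8,9]=1
  size 4 → [6,7,8,9]=1
  size 5 → [4,6,7,8,9]=1  [5,6,7,8,9]=1
  size 6 → [2,5,6,7,8,9]=1  [3,4,6,7,8,9]=1  [4,5,6,7,8,9]=2
  size 7 → [2,4,5,6,7,8,9]=3  [3,4,5,6,7,8,9]=3
  size 8 → [2,3,4,5,6,7,8,9]=6
  first=0(u) contributes 6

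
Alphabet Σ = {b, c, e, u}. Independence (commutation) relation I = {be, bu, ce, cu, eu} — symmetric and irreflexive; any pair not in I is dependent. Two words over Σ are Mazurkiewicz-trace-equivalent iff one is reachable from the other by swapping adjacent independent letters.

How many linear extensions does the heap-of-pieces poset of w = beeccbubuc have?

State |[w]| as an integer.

1260

piece 0:b — minimal
piece 1:e — minimal
piece 2:e rests on {1:e}
piece 3:c rests on {0:b}
piece 4:c rests on {3:c}
piece 5:b rests on {4:c}
piece 6:u — minimal
piece 7:b rests on {5:b}
piece 8:u rests on {6:u}
piece 9:c rests on {7:b}
minimal pieces: {0:b, 1:e, 6:u}
ways to finish when only these pieces remain (= sum over removing one remaining piece with nothing left below it):
  1 left: {2}→1  {8}→1  {9}→1
  2 left: {1,2}→1  {2,8}→2  {2,9}→2  {6,8}→1  {7,9}→1  {8,9}→2
  3 left: {1,2,8}→3  {1,2,9}→3  {2,6,8}→3  {2,7,9}→3  {2,8,9}→6  {5,7,9}→1  {6,8,9}→3  {7,8,9}→3
  4 left: {1,2,6,8}→6  {1,2,7,9}→6  {1,2,8,9}→12  {2,5,7,9}→4  {2,6,8,9}→12  {2,7,8,9}→12  {4,5,7,9}→1  {5,7,8,9}→4  {6,7,8,9}→6
  5 left: {1,2,5,7,9}→10  {1,2,6,8,9}→30  {1,2,7,8,9}→30  {2,4,5,7,9}→5  {2,5,7,8,9}→20  {2,6,7,8,9}→30  {3,4,5,7,9}→1  {4,5,7,8,9}→5  {5,6,7,8,9}→10
  6 left: {0,3,4,5,7,9}→1  {1,2,4,5,7,9}→15  {1,2,5,7,8,9}→60  {1,2,6,7,8,9}→90  {2,3,4,5,7,9}→6  {2,4,5,7,8,9}→30  {2,5,6,7,8,9}→60  {3,4,5,7,8,9}→6  {4,5,6,7,8,9}→15
  7 left: {0,2,3,4,5,7,9}→7  {0,3,4,5,7,8,9}→7  {1,2,3,4,5,7,9}→21  {1,2,4,5,7,8,9}→105  {1,2,5,6,7,8,9}→210  {2,3,4,5,7,8,9}→42  {2,4,5,6,7,8,9}→105  {3,4,5,6,7,8,9}→21
  8 left: {0,1,2,3,4,5,7,9}→28  {0,2,3,4,5,7,8,9}→56  {0,3,4,5,6,7,8,9}→28  {1,2,3,4,5,7,8,9}→168  {1,2,4,5,6,7,8,9}→420  {2,3,4,5,6,7,8,9}→168
  placing 0:b first → 756 extensions
  placing 1:e first → 252 extensions
  placing 6:u first → 252 extensions
total linear extensions = 1260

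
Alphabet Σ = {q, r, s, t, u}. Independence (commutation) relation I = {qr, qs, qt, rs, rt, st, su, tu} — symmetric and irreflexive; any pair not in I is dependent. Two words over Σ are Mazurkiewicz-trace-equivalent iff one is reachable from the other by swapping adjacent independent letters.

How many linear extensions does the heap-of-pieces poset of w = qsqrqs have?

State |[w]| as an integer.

60

piece 0:q — minimal
piece 1:s — minimal
piece 2:q rests on {0:q}
piece 3:r — minimal
piece 4:q rests on {2:q}
piece 5:s rests on {1:s}
minimal pieces: {0:q, 1:s, 3:r}
ways to finish when only these pieces remain (= sum over removing one remaining piece with nothing left below it):
  1 left: {3}→1  {4}→1  {5}→1
  2 left: {1,5}→1  {2,4}→1  {3,4}→2  {3,5}→2  {4,5}→2
  3 left: {0,2,4}→1  {1,3,5}→3  {1,4,5}→3  {2,3,4}→3  {2,4,5}→3  {3,4,5}→6
  4 left: {0,2,3,4}→4  {0,2,4,5}→4  {1,2,4,5}→6  {1,3,4,5}→12  {2,3,4,5}→12
  placing 0:q first → 30 extensions
  placing 1:s first → 20 extensions
  placing 3:r first → 10 extensions
total linear extensions = 60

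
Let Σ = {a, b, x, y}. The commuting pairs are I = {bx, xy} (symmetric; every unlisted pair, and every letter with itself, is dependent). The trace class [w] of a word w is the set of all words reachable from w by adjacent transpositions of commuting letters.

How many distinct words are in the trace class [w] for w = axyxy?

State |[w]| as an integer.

6

#0=a has no predecessor
#1=x depends on [0:a]
#2=y depends on [0:a]
#3=x depends on [1:x]
#4=y depends on [2:y]
sources: [0:a]
N(rest) = Σ N(rest − s) over sources s of rest; N(one piece) = 1:
  size 1 → [3]=1  [4]=1
  size 2 → [1,3]=1  [2,4]=1  [3,4]=2
  size 3 → [1,3,4]=3  [2,3,4]=3
  first=0(a) contributes 6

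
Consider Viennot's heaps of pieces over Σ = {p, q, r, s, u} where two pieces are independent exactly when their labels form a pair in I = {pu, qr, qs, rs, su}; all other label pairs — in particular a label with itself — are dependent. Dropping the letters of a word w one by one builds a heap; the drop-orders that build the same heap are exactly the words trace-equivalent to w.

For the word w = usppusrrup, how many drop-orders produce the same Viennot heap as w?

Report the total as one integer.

80

piece 0:u — minimal
piece 1:s — minimal
piece 2:p rests on {1:s}
piece 3:p rests on {2:p}
piece 4:u rests on {0:u}
piece 5:s rests on {3:p}
piece 6:r rests on {3:p, 4:u}
piece 7:r rests on {6:r}
piece 8:u rests on {7:r}
piece 9:p rests on {5:s, 7:r}
minimal pieces: {0:u, 1:s}
ways to finish when only these pieces remain (= sum over removing one remaining piece with nothing left below it):
  1 left: {8}→1  {9}→1
  2 left: {5,9}→1  {8,9}→2
  3 left: {5,8,9}→3  {7,8,9}→2
  4 left: {5,7,8,9}→5  {6,7,8,9}→2
  5 left: {4,6,7,8,9}→2  {5,6,7,8,9}→7
  6 left: {0,4,6,7,8,9}→2  {3,5,6,7,8,9}→7  {4,5,6,7,8,9}→9
  7 left: {0,4,5,6,7,8,9}→11  {2,3,5,6,7,8,9}→7  {3,4,5,6,7,8,9}→16
  8 left: {0,3,4,5,6,7,8,9}→27  {1,2,3,5,6,7,8,9}→7  {2,3,4,5,6,7,8,9}→23
  placing 0:u first → 30 extensions
  placing 1:s first → 50 extensions
total linear extensions = 80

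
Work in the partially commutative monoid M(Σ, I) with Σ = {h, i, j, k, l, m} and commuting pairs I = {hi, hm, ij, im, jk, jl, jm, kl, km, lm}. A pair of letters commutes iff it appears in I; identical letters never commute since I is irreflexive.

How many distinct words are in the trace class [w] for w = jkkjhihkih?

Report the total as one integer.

44

drop 0:j onto floor
drop 1:k onto floor
drop 2:k onto {1:k}
drop 3:j onto {0:j}
drop 4:h onto {2:k, 3:j}
drop 5:i onto {2:k}
drop 6:h onto {4:h}
drop 7:k onto {5:i, 6:h}
drop 8:i onto {7:k}
drop 9:h onto {7:k}
ground layer = {0:j, 1:k}
drop-orders for the pieces not yet dropped (sum over which currently-grounded one goes next):
  1 to go: {8} 1  {9} 1
  2 to go: {8,9} 2
  3 to go: {7,8,9} 2
  4 to go: {5,7,8,9} 2  {6,7,8,9} 2
  5 to go: {4,6,7,8,9} 2  {5,6,7,8,9} 4
  6 to go: {3,4,6,7,8,9} 2  {4,5,6,7,8,9} 6
  7 to go: {0,3,4,6,7,8,9} 2  {2,4,5,6,7,8,9} 6  {3,4,5,6,7,8,9} 8
  8 to go: {0,3,4,5,6,7,8,9} 10  {1,2,4,5,6,7,8,9} 6  {2,3,4,5,6,7,8,9} 14
  if 0:j drops first: 20 orders
  if 1:k drops first: 24 orders
heap linearizations: 44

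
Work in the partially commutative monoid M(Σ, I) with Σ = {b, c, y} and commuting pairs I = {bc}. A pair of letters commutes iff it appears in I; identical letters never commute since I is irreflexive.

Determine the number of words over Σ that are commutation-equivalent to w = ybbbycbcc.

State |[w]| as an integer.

4

drop 0:y onto floor
drop 1:b onto {0:y}
drop 2:b onto {1:b}
drop 3:b onto {2:b}
drop 4:y onto {3:b}
drop 5:c onto {4:y}
drop 6:b onto {4:y}
drop 7:c onto {5:c}
drop 8:c onto {7:c}
ground layer = {0:y}
drop-orders for the pieces not yet dropped (sum over which currently-grounded one goes next):
  1 to go: {6} 1  {8} 1
  2 to go: {6,8} 2  {7,8} 1
  3 to go: {5,7,8} 1  {6,7,8} 3
  4 to go: {5,6,7,8} 4
  5 to go: {4,5,6,7,8} 4
  6 to go: {3,4,5,6,7,8} 4
  7 to go: {2,3,4,5,6,7,8} 4
  if 0:y drops first: 4 orders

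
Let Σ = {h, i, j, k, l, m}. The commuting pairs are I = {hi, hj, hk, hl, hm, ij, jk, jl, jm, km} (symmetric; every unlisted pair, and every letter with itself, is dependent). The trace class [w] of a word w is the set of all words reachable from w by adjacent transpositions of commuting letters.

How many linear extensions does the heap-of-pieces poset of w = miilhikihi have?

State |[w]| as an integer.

0(m) covers ∅
1(i) covers 0:m
2(i) covers 1:i
3(l) covers 2:i
4(h) covers ∅
5(i) covers 3:l
6(k) covers 5:i
7(i) covers 6:k
8(h) covers 4:h
9(i) covers 7:i
floor of heap: 0:m, 4:h
completions by unplaced set U, small U first (add the entries for U minus each lowest piece of U):
  |U|=1: {8}:1  {9}:1
  |U|=2: {4,8}:1  {7,9}:1  {8,9}:2
  |U|=3: {4,8,9}:3  {6,7,9}:1  {7,8,9}:3
  |U|=4: {4,7,8,9}:6  {5,6,7,9}:1  {6,7,8,9}:4
  |U|=5: {3,5,6,7,9}:1  {4,6,7,8,9}:10  {5,6,7,8,9}:5
  |U|=6: {2,3,5,6,7,9}:1  {3,5,6,7,8,9}:6  {4,5,6,7,8,9}:15
  |U|=7: {1,2,3,5,6,7,9}:1  {2,3,5,6,7,8,9}:7  {3,4,5,6,7,8,9}:21
  |U|=8: {0,1,2,3,5,6,7,9}:1  {1,2,3,5,6,7,8,9}:8  {2,3,4,5,6,7,8,9}:28
  start at 0(m): 36
  start at 4(h): 9
sum over floor = 45

45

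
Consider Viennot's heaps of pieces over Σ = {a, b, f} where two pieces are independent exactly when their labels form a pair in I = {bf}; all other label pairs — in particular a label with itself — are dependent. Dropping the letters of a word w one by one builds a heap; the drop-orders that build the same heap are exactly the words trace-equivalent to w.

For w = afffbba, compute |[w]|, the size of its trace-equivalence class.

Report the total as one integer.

10

#0=a has no predecessor
#1=f depends on [0:a]
#2=f depends on [1:f]
#3=f depends on [2:f]
#4=b depends on [0:a]
#5=b depends on [4:b]
#6=a depends on [3:f, 5:b]
sources: [0:a]
N(rest) = Σ N(rest − s) over sources s of rest; N(one piece) = 1:
  size 1 → [6]=1
  size 2 → [3,6]=1  [5,6]=1
  size 3 → [2,3,6]=1  [3,5,6]=2  [4,5,6]=1
  size 4 → [1,2,3,6]=1  [2,3,5,6]=3  [3,4,5,6]=3
  size 5 → [1,2,3,5,6]=4  [2,3,4,5,6]=6
  first=0(a) contributes 10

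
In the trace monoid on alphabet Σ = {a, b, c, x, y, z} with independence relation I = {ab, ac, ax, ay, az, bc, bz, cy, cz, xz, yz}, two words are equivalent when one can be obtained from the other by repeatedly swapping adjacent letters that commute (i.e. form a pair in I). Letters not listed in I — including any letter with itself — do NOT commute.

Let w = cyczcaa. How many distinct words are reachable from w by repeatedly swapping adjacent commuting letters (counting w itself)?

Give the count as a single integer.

#0=c has no predecessor
#1=y has no predecessor
#2=c depends on [0:c]
#3=z has no predecessor
#4=c depends on [2:c]
#5=a has no predecessor
#6=a depends on [5:a]
sources: [0:c, 1:y, 3:z, 5:a]
N(rest) = Σ N(rest − s) over sources s of rest; N(one piece) = 1:
  size 1 → [1]=1  [3]=1  [4]=1  [6]=1
  size 2 → [1,3]=2  [1,4]=2  [1,6]=2  [2,4]=1  [3,4]=2  [3,6]=2  [4,6]=2  [5,6]=1
  size 3 → [0,2,4]=1  [1,2,4]=3  [1,3,4]=6  [1,3,6]=6  [1,4,6]=6  [1,5,6]=3  [2,3,4]=3  [2,4,6]=3  [3,4,6]=6  [3,5,6]=3  [4,5,6]=3
  size 4 → [0,1,2,4]=4  [0,2,3,4]=4  [0,2,4,6]=4  [1,2,3,4]=12  [1,2,4,6]=12  [1,3,4,6]=24  [1,3,5,6]=12  [1,4,5,6]=12  [2,3,4,6]=12  [2,4,5,6]=6  [3,4,5,6]=12
  size 5 → [0,1,2,3,4]=20  [0,1,2,4,6]=20  [0,2,3,4,6]=20  [0,2,4,5,6]=10  [1,2,3,4,6]=60  [1,2,4,5,6]=30  [1,3,4,5,6]=60  [2,3,4,5,6]=30
  first=0(c) contributes 180
  first=1(y) contributes 60
  first=3(z) contributes 60
  first=5(a) contributes 120
|[w]| = 420

420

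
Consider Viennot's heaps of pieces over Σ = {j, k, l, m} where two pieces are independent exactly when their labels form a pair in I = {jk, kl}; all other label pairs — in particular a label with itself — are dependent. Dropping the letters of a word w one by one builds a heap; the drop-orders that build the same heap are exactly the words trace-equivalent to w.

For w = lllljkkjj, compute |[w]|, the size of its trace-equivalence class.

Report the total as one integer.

#0=l has no predecessor
#1=l depends on [0:l]
#2=l depends on [1:l]
#3=l depends on [2:l]
#4=j depends on [3:l]
#5=k has no predecessor
#6=k depends on [5:k]
#7=j depends on [4:j]
#8=j depends on [7:j]
sources: [0:l, 5:k]
N(rest) = Σ N(rest − s) over sources s of rest; N(one piece) = 1:
  size 1 → [6]=1  [8]=1
  size 2 → [5,6]=1  [6,8]=2  [7,8]=1
  size 3 → [4,7,8]=1  [5,6,8]=3  [6,7,8]=3
  size 4 → [3,4,7,8]=1  [4,6,7,8]=4  [5,6,7,8]=6
  size 5 → [2,3,4,7,8]=1  [3,4,6,7,8]=5  [4,5,6,7,8]=10
  size 6 → [1,2,3,4,7,8]=1  [2,3,4,6,7,8]=6  [3,4,5,6,7,8]=15
  size 7 → [0,1,2,3,4,7,8]=1  [1,2,3,4,6,7,8]=7  [2,3,4,5,6,7,8]=21
  first=0(l) contributes 28
  first=5(k) contributes 8
|[w]| = 36

36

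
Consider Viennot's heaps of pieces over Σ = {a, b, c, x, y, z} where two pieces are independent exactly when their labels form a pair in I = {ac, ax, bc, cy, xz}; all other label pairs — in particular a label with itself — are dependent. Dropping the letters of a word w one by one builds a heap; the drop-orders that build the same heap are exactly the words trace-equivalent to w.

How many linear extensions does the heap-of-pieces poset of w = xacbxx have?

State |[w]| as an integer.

0(x) covers ∅
1(a) covers ∅
2(c) covers 0:x
3(b) covers 0:x, 1:a
4(x) covers 2:c, 3:b
5(x) covers 4:x
floor of heap: 0:x, 1:a
completions by unplaced set U, small U first (add the entries for U minus each lowest piece of U):
  |U|=1: {5}:1
  |U|=2: {4,5}:1
  |U|=3: {2,4,5}:1  {3,4,5}:1
  |U|=4: {1,3,4,5}:1  {2,3,4,5}:2
  start at 0(x): 3
  start at 1(a): 2
sum over floor = 5

5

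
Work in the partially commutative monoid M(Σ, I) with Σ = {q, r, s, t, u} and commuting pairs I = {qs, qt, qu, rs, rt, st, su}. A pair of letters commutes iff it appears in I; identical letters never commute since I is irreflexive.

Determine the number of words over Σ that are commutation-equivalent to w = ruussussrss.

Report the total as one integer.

drop 0:r onto floor
drop 1:u onto {0:r}
drop 2:u onto {1:u}
drop 3:s onto floor
drop 4:s onto {3:s}
drop 5:u onto {2:u}
drop 6:s onto {4:s}
drop 7:s onto {6:s}
drop 8:r onto {5:u}
drop 9:s onto {7:s}
drop 10:s onto {9:s}
ground layer = {0:r, 3:s}
drop-orders for the pieces not yet dropped (sum over which currently-grounded one goes next):
  1 to go: {8} 1  {10} 1
  2 to go: {5,8} 1  {8,10} 2  {9,10} 1
  3 to go: {2,5,8} 1  {5,8,10} 3  {7,9,10} 1  {8,9,10} 3
  4 to go: {1,2,5,8} 1  {2,5,8,10} 4  {5,8,9,10} 6  {6,7,9,10} 1  {7,8,9,10} 4
  5 to go: {0,1,2,5,8} 1  {1,2,5,8,10} 5  {2,5,8,9,10} 10  {4,6,7,9,10} 1  {5,7,8,9,10} 10  {6,7,8,9,10} 5
  6 to go: {0,1,2,5,8,10} 6  {1,2,5,8,9,10} 15  {2,5,7,8,9,10} 20  {3,4,6,7,9,10} 1  {4,6,7,8,9,10} 6  {5,6,7,8,9,10} 15
  7 to go: {0,1,2,5,8,9,10} 21  {1,2,5,7,8,9,10} 35  {2,5,6,7,8,9,10} 35  {3,4,6,7,8,9,10} 7  {4,5,6,7,8,9,10} 21
  8 to go: {0,1,2,5,7,8,9,10} 56  {1,2,5,6,7,8,9,10} 70  {2,4,5,6,7,8,9,10} 56  {3,4,5,6,7,8,9,10} 28
  9 to go: {0,1,2,5,6,7,8,9,10} 126  {1,2,4,5,6,7,8,9,10} 126  {2,3,4,5,6,7,8,9,10} 84
  if 0:r drops first: 210 orders
  if 3:s drops first: 252 orders
heap linearizations: 462

462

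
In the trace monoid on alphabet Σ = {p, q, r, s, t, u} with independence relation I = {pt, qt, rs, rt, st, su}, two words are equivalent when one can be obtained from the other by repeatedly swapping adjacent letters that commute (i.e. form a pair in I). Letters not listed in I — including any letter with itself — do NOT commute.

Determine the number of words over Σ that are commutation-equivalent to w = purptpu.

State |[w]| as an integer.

4

#0=p has no predecessor
#1=u depends on [0:p]
#2=r depends on [1:u]
#3=p depends on [2:r]
#4=t depends on [1:u]
#5=p depends on [3:p]
#6=u depends on [4:t, 5:p]
sources: [0:p]
N(rest) = Σ N(rest − s) over sources s of rest; N(one piece) = 1:
  size 1 → [6]=1
  size 2 → [4,6]=1  [5,6]=1
  size 3 → [3,5,6]=1  [4,5,6]=2
  size 4 → [2,3,5,6]=1  [3,4,5,6]=3
  size 5 → [2,3,4,5,6]=4
  first=0(p) contributes 4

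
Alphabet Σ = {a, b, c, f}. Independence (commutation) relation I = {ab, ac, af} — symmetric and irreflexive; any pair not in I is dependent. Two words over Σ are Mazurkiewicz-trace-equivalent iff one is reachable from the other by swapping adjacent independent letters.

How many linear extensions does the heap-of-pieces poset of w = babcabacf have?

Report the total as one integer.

84

drop 0:b onto floor
drop 1:a onto floor
drop 2:b onto {0:b}
drop 3:c onto {2:b}
drop 4:a onto {1:a}
drop 5:b onto {3:c}
drop 6:a onto {4:a}
drop 7:c onto {5:b}
drop 8:f onto {7:c}
ground layer = {0:b, 1:a}
drop-orders for the pieces not yet dropped (sum over which currently-grounded one goes next):
  1 to go: {6} 1  {8} 1
  2 to go: {4,6} 1  {6,8} 2  {7,8} 1
  3 to go: {1,4,6} 1  {4,6,8} 3  {5,7,8} 1  {6,7,8} 3
  4 to go: {1,4,6,8} 4  {3,5,7,8} 1  {4,6,7,8} 6  {5,6,7,8} 4
  5 to go: {1,4,6,7,8} 10  {2,3,5,7,8} 1  {3,5,6,7,8} 5  {4,5,6,7,8} 10
  6 to go: {0,2,3,5,7,8} 1  {1,4,5,6,7,8} 20  {2,3,5,6,7,8} 6  {3,4,5,6,7,8} 15
  7 to go: {0,2,3,5,6,7,8} 7  {1,3,4,5,6,7,8} 35  {2,3,4,5,6,7,8} 21
  if 0:b drops first: 56 orders
  if 1:a drops first: 28 orders
heap linearizations: 84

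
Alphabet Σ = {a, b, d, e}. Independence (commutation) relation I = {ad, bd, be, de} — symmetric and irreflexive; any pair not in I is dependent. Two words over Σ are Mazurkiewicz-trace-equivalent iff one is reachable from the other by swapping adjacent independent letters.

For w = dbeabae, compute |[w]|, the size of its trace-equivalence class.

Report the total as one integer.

0(d) covers ∅
1(b) covers ∅
2(e) covers ∅
3(a) covers 1:b, 2:e
4(b) covers 3:a
5(a) covers 4:b
6(e) covers 5:a
floor of heap: 0:d, 1:b, 2:e
completions by unplaced set U, small U first (add the entries for U minus each lowest piece of U):
  |U|=1: {0}:1  {6}:1
  |U|=2: {0,6}:2  {5,6}:1
  |U|=3: {0,5,6}:3  {4,5,6}:1
  |U|=4: {0,4,5,6}:4  {3,4,5,6}:1
  |U|=5: {0,3,4,5,6}:5  {1,3,4,5,6}:1  {2,3,4,5,6}:1
  start at 0(d): 2
  start at 1(b): 6
  start at 2(e): 6
sum over floor = 14

14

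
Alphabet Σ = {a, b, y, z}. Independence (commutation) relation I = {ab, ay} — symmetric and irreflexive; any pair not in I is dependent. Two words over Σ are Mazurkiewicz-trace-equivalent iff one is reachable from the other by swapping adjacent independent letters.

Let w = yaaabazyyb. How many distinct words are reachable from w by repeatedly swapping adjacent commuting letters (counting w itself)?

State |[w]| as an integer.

piece 0:y — minimal
piece 1:a — minimal
piece 2:a rests on {1:a}
piece 3:a rests on {2:a}
piece 4:b rests on {0:y}
piece 5:a rests on {3:a}
piece 6:z rests on {4:b, 5:a}
piece 7:y rests on {6:z}
piece 8:y rests on {7:y}
piece 9:b rests on {8:y}
minimal pieces: {0:y, 1:a}
ways to finish when only these pieces remain (= sum over removing one remaining piece with nothing left below it):
  1 left: {9}→1
  2 left: {8,9}→1
  3 left: {7,8,9}→1
  4 left: {6,7,8,9}→1
  5 left: {4,6,7,8,9}→1  {5,6,7,8,9}→1
  6 left: {0,4,6,7,8,9}→1  {3,5,6,7,8,9}→1  {4,5,6,7,8,9}→2
  7 left: {0,4,5,6,7,8,9}→3  {2,3,5,6,7,8,9}→1  {3,4,5,6,7,8,9}→3
  8 left: {0,3,4,5,6,7,8,9}→6  {1,2,3,5,6,7,8,9}→1  {2,3,4,5,6,7,8,9}→4
  placing 0:y first → 5 extensions
  placing 1:a first → 10 extensions
total linear extensions = 15

15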